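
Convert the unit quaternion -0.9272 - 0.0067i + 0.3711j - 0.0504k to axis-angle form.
axis = (-0.0179, 0.9907, -0.1346), θ = 316°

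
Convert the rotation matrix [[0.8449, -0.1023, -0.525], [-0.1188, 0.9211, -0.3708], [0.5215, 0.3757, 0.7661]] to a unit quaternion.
0.9397 + 0.1986i - 0.2784j - 0.0044k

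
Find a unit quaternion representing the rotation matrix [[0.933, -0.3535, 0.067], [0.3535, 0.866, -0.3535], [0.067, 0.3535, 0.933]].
0.9659 + 0.183i + 0.183k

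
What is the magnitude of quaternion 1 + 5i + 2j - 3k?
√39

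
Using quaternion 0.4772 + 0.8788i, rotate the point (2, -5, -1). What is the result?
(2, 3.562, -3.649)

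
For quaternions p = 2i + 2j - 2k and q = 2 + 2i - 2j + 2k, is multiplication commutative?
No: pq = 4 + 4i - 4j - 12k ≠ 4 + 4i + 12j + 4k = qp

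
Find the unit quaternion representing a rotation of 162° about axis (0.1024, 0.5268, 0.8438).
0.1564 + 0.1011i + 0.5203j + 0.8334k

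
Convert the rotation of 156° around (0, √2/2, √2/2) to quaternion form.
0.2079 + 0.6917j + 0.6917k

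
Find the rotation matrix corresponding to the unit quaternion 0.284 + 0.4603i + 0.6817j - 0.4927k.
[[-0.4149, 0.9074, -0.0664], [0.3477, 0.0907, -0.9332], [-0.8408, -0.4103, -0.3532]]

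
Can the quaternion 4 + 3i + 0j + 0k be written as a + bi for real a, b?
Yes. The quaternion 4 + 3i has j- and k-coefficients y = z = 0, so it lies in the complex subalgebra spanned by 1 and i.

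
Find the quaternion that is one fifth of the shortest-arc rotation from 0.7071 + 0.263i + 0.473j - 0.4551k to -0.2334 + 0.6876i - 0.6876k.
0.5649 + 0.4107i + 0.4183j - 0.5806k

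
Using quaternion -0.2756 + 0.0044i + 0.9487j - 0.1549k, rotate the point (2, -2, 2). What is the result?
(-2.591, -2.299, 0.036)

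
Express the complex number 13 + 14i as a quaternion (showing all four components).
13 + 14i + 0j + 0k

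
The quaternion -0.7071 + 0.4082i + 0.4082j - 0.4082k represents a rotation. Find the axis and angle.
axis = (√3/3, √3/3, -√3/3), θ = 3π/2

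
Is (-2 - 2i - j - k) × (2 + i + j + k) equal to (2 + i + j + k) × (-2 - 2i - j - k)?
No: pq = -6i - 3j - 5k ≠ -6i - 5j - 3k = qp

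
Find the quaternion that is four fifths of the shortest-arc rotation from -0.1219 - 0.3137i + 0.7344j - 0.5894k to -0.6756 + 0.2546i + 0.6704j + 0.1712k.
-0.6211 + 0.1436i + 0.7705j + 0.0014k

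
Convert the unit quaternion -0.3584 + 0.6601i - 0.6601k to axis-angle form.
axis = (√2/2, 0, -√2/2), θ = 222°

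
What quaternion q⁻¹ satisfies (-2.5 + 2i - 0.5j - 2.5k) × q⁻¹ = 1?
-0.1493 - 0.1194i + 0.0299j + 0.1493k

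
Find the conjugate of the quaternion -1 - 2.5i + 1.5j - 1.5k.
-1 + 2.5i - 1.5j + 1.5k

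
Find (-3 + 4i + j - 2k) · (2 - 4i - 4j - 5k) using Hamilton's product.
4 + 7i + 42j - k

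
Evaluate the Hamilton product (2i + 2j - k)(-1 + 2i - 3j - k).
1 - 7i - 2j - 9k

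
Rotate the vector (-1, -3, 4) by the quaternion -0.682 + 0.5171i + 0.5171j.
(-4.891, 0.891, 1.132)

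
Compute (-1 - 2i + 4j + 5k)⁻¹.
-0.0217 + 0.0435i - 0.087j - 0.1087k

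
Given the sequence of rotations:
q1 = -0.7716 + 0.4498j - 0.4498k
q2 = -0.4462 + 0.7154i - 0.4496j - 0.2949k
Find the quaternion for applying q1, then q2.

q2 · q1 = 0.4139 - 0.2171i + 0.468j + 0.75k
0.4139 - 0.2171i + 0.468j + 0.75k


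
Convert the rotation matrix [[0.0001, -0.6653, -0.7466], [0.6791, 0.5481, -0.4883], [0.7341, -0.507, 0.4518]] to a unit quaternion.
0.7071 - 0.0066i - 0.5235j + 0.4753k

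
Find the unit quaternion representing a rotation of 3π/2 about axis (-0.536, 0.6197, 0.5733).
-0.7071 - 0.379i + 0.4382j + 0.4054k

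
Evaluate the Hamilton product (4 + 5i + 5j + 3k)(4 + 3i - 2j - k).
14 + 33i + 26j - 17k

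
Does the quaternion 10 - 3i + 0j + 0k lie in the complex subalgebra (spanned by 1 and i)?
Yes. The quaternion 10 - 3i has j- and k-coefficients y = z = 0, so it lies in the complex subalgebra spanned by 1 and i.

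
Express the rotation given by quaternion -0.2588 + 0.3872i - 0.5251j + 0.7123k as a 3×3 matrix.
[[-0.5662, -0.038, 0.8234], [-0.7753, -0.3146, -0.5476], [0.2798, -0.9485, 0.1487]]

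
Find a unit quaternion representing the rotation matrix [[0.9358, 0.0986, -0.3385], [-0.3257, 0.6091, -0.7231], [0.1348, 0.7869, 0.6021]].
0.887 + 0.4256i - 0.1334j - 0.1196k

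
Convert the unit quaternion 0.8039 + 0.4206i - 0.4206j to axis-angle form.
axis = (√2/2, -√2/2, 0), θ = 73°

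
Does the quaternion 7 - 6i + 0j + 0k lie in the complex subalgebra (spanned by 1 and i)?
Yes. The quaternion 7 - 6i has j- and k-coefficients y = z = 0, so it lies in the complex subalgebra spanned by 1 and i.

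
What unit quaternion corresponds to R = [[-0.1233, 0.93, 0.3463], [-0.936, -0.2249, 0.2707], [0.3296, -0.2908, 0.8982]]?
0.6225 - 0.2255i + 0.0067j - 0.7494k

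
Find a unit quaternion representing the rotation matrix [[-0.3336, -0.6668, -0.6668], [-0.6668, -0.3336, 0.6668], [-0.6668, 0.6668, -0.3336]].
-0.5774i + 0.5774j + 0.5774k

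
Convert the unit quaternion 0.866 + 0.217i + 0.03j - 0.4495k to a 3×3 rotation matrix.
[[0.5941, 0.7916, -0.1431], [-0.7655, 0.5017, -0.4028], [-0.247, 0.3489, 0.904]]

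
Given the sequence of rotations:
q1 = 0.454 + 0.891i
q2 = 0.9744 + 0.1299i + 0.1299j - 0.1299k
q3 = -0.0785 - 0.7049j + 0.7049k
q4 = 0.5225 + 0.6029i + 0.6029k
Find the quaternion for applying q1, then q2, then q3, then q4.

q2 · q1 = 0.3266 + 0.9272i - 0.0568j - 0.1747k
q3 · q2 · q1 = 0.0575 + 0.0904i + 0.4278j + 0.8975k
q4 · q3 · q2 · q1 = -0.5656 - 0.176i - 0.2631j + 0.7615k
-0.5656 - 0.176i - 0.2631j + 0.7615k


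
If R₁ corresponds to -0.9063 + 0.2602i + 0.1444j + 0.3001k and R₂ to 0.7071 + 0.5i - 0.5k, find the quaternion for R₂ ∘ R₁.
-0.6209 - 0.197i - 0.178j + 0.7376k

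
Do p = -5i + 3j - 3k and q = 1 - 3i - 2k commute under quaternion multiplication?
No: pq = -21 - 11i + 2j + 6k ≠ -21 + i + 4j - 12k = qp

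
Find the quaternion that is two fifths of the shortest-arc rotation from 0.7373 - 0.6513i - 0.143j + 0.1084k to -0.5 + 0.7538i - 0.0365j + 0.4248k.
0.6734 - 0.727i - 0.0741j - 0.1119k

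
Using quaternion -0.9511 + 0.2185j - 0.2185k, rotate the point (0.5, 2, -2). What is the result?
(0.405, 2.208, -1.792)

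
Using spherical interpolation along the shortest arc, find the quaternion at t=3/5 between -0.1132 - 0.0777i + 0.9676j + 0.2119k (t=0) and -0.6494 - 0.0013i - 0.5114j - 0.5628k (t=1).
0.3834 - 0.0351i + 0.7909j + 0.4757k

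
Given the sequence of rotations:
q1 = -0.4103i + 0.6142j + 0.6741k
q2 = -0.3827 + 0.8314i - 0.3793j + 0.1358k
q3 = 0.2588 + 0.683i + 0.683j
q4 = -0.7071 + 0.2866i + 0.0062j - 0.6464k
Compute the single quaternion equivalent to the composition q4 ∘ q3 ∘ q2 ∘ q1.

q2 · q1 = 0.4825 - 0.1821i - 0.8512j + 0.097k
q3 · q2 · q1 = 0.8306 + 0.3487i + 0.043j - 0.4319k
q4 · q3 · q2 · q1 = -0.9667 + 0.0166i - 0.1269j - 0.2213k
-0.9667 + 0.0166i - 0.1269j - 0.2213k


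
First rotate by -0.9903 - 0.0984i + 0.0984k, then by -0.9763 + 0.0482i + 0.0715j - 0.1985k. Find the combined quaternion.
0.9911 + 0.0554i - 0.056j + 0.1075k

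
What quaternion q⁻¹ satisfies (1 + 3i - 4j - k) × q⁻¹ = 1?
0.037 - 0.1111i + 0.1481j + 0.037k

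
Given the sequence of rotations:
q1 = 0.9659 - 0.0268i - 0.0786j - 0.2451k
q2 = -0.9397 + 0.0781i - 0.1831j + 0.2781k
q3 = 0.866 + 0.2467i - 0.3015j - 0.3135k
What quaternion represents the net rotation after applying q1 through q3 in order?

q2 · q1 = -0.8518 + 0.1674i - 0.0913j + 0.4879k
q3 · q2 · q1 = -0.6535 - 0.2409i + 0.0049j + 0.7175k
-0.6535 - 0.2409i + 0.0049j + 0.7175k


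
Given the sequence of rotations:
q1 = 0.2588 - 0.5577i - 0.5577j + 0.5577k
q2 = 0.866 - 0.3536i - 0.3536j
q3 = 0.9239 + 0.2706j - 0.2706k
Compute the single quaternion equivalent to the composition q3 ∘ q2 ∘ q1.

q2 · q1 = -0.1703 - 0.7717i - 0.3773j + 0.483k
q3 · q2 · q1 = 0.0755 - 0.6844i - 0.1858j + 0.7011k
0.0755 - 0.6844i - 0.1858j + 0.7011k


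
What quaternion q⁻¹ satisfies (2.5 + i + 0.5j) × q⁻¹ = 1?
0.3333 - 0.1333i - 0.0667j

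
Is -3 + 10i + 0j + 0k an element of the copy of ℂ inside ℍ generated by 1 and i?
Yes. The quaternion -3 + 10i has j- and k-coefficients y = z = 0, so it lies in the complex subalgebra spanned by 1 and i.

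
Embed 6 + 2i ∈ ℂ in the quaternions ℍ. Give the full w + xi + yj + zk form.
6 + 2i + 0j + 0k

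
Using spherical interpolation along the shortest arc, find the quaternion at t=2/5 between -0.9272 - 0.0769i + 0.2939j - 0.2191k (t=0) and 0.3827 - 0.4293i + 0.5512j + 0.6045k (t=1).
-0.8663 + 0.1634i - 0.0685j - 0.467k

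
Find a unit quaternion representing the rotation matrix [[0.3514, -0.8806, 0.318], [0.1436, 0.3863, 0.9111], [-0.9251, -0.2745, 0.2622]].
0.7071 - 0.4192i + 0.4395j + 0.3621k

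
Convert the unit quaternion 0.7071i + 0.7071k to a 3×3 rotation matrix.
[[0, 0, 1], [0, -1, 0], [1, 0, 0]]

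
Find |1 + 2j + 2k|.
3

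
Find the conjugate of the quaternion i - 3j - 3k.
-i + 3j + 3k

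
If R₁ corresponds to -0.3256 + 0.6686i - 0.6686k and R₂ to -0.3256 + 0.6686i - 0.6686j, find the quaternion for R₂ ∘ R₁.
-0.341 + 0.0116i + 0.6647j + 0.6647k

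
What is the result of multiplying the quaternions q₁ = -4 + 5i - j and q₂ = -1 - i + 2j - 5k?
11 + 4i + 18j + 29k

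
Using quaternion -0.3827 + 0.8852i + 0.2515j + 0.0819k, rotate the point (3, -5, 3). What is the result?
(-0.102, 6.207, 2.113)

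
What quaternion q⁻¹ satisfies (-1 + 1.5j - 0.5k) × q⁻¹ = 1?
-0.2857 - 0.4286j + 0.1429k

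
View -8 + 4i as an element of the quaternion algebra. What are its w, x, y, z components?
-8 + 4i + 0j + 0k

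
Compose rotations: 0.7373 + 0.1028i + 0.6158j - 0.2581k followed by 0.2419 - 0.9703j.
0.7759 + 0.2753i - 0.5664j + 0.0373k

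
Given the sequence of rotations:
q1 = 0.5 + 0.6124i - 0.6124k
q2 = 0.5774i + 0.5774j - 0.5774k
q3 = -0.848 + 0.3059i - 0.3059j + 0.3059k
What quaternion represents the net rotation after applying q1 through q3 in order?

q2 · q1 = -0.7072 - 0.0649i + 0.2887j - 0.6423k
q3 · q2 · q1 = 0.9044 - 0.0531i + 0.1481j + 0.3968k
0.9044 - 0.0531i + 0.1481j + 0.3968k


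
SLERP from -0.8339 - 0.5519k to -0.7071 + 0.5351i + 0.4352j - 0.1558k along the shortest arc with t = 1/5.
-0.8546 + 0.1198i + 0.0974j - 0.4957k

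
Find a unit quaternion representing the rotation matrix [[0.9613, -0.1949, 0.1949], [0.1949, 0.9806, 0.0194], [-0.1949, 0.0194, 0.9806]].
0.9903 + 0.0984j + 0.0984k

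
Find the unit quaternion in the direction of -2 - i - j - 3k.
-0.5164 - 0.2582i - 0.2582j - 0.7746k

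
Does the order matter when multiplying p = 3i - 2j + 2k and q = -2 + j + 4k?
Yes: pq = -6 - 16i - 8j - k ≠ -6 + 4i + 16j - 7k = qp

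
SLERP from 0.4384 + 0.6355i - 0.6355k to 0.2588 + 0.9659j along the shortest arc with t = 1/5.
0.4804 + 0.5879i + 0.2793j - 0.5879k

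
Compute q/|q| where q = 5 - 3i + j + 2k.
0.8006 - 0.4804i + 0.1601j + 0.3203k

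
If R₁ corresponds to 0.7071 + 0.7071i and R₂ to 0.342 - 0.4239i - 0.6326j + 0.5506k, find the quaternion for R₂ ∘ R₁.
0.5416 - 0.0579i - 0.058j + 0.8366k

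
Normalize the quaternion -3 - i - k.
-0.9045 - 0.3015i - 0.3015k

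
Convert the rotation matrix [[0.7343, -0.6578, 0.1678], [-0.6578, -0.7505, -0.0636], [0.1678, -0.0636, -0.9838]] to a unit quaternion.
0.9312i - 0.3532j + 0.0901k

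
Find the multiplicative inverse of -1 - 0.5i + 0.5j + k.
-0.4 + 0.2i - 0.2j - 0.4k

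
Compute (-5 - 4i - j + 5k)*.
-5 + 4i + j - 5k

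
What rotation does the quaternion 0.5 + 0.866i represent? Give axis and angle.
axis = (1, 0, 0), θ = 2π/3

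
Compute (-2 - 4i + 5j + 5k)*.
-2 + 4i - 5j - 5k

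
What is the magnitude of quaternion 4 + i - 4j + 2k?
√37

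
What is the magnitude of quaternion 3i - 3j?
√18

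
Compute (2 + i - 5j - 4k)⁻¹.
0.0435 - 0.0217i + 0.1087j + 0.087k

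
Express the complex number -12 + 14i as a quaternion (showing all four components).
-12 + 14i + 0j + 0k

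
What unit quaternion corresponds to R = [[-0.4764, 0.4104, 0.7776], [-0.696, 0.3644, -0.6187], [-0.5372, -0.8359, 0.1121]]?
0.5 - 0.1086i + 0.6574j - 0.5532k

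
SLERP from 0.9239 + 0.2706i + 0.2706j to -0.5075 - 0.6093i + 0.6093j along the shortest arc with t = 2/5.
0.8739 + 0.4748i - 0.1042j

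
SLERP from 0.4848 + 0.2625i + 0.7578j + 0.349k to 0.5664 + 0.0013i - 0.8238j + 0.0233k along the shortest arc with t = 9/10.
-0.4742 + 0.0328i + 0.8795j + 0.0232k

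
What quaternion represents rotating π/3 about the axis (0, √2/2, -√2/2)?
0.866 + 0.3536j - 0.3536k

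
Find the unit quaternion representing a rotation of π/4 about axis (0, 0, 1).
0.9239 + 0.3827k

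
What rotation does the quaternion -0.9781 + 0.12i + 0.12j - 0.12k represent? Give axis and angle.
axis = (√3/3, √3/3, -√3/3), θ = 336°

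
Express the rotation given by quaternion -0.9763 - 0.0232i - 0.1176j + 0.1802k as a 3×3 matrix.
[[0.9074, 0.3573, 0.2213], [-0.3464, 0.934, -0.0877], [-0.238, 0.0029, 0.9713]]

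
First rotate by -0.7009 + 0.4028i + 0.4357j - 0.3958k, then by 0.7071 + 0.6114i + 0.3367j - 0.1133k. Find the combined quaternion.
-0.9334 - 0.2276i + 0.2684j - 0.0697k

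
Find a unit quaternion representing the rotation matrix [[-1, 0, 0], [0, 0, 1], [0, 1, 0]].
0.7071j + 0.7071k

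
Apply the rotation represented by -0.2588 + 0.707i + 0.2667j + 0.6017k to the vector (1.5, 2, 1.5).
(2.647, -0.319, 1.18)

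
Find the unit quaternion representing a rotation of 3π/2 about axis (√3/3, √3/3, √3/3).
-0.7071 + 0.4082i + 0.4082j + 0.4082k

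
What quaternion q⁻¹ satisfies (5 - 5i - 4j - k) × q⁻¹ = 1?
0.0746 + 0.0746i + 0.0597j + 0.0149k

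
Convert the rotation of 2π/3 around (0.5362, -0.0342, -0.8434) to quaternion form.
0.5 + 0.4644i - 0.0296j - 0.7304k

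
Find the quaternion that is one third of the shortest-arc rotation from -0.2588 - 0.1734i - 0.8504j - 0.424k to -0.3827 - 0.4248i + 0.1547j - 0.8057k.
-0.3566 - 0.3087i - 0.5868j - 0.6582k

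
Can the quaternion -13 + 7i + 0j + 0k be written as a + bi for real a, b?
Yes. The quaternion -13 + 7i has j- and k-coefficients y = z = 0, so it lies in the complex subalgebra spanned by 1 and i.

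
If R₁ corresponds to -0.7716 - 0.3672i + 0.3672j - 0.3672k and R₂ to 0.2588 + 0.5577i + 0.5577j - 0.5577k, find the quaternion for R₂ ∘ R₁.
-0.4045 - 0.5254i + 0.0743j + 0.7449k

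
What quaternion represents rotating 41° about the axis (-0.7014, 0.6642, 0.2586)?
0.9367 - 0.2456i + 0.2326j + 0.0906k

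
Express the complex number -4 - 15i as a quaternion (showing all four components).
-4 - 15i + 0j + 0k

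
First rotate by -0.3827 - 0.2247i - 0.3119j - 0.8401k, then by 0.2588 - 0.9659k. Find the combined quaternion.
-0.9105 - 0.3594i + 0.1363j + 0.1522k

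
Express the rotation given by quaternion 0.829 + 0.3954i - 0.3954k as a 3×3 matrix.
[[0.6873, 0.6556, -0.3127], [-0.6556, 0.3746, -0.6556], [-0.3127, 0.6556, 0.6873]]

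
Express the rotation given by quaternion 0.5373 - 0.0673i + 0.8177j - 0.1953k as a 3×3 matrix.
[[-0.4136, 0.0998, 0.905], [-0.3199, 0.9147, -0.2471], [-0.8524, -0.3917, -0.3463]]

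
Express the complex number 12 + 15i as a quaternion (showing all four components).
12 + 15i + 0j + 0k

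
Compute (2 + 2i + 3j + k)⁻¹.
0.1111 - 0.1111i - 0.1667j - 0.0556k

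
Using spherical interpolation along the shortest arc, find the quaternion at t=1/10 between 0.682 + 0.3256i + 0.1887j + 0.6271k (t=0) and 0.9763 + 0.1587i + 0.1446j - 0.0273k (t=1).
0.7329 + 0.3161i + 0.189j + 0.5721k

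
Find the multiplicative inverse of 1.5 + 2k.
0.24 - 0.32k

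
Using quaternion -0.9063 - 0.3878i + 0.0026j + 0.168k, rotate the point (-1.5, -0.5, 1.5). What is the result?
(-1.769, -0.915, 0.885)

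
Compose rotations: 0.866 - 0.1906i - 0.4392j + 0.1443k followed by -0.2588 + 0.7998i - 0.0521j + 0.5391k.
-0.1724 + 0.9712i - 0.1496j + 0.0683k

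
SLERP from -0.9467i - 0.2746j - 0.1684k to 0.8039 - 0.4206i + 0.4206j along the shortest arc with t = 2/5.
0.4118 - 0.9029i + 0.0161j - 0.1223k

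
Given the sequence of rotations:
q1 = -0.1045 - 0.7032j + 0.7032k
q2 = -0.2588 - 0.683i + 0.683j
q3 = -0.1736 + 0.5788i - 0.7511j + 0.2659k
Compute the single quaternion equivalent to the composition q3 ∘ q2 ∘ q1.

q2 · q1 = 0.5073 + 0.5517i + 0.5909j + 0.2983k
q3 · q2 · q1 = -0.0429 - 0.1833i - 0.5096j + 0.8395k
-0.0429 - 0.1833i - 0.5096j + 0.8395k


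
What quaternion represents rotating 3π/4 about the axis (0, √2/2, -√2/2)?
0.3827 + 0.6533j - 0.6533k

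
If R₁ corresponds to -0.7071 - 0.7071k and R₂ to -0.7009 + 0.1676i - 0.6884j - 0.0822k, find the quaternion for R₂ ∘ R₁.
0.4375 + 0.3683i + 0.6053j + 0.5537k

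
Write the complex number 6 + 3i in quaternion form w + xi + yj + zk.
6 + 3i + 0j + 0k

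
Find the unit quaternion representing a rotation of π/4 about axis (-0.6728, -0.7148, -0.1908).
0.9239 - 0.2575i - 0.2735j - 0.073k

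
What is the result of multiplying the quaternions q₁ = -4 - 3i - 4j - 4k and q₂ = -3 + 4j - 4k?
12 + 41i - 16j + 16k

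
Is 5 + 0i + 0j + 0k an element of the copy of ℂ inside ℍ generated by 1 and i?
Yes. The quaternion 5 has j- and k-coefficients y = z = 0, so it lies in the complex subalgebra spanned by 1 and i.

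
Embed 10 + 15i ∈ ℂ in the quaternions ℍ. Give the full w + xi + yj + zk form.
10 + 15i + 0j + 0k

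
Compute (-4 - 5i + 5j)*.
-4 + 5i - 5j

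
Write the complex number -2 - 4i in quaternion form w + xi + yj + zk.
-2 - 4i + 0j + 0k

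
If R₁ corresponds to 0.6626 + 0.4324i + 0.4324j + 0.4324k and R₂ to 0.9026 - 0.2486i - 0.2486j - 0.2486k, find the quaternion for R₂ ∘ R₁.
0.9205 + 0.2256i + 0.2256j + 0.2256k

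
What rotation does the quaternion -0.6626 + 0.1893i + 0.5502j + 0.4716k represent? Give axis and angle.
axis = (0.2527, 0.7346, 0.6297), θ = 263°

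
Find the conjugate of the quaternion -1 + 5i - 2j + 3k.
-1 - 5i + 2j - 3k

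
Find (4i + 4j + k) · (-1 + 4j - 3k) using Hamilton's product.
-13 - 20i + 8j + 15k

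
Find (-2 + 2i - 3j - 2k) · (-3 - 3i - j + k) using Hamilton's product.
11 - 5i + 15j - 7k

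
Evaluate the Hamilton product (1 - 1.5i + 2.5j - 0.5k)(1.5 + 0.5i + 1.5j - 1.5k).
-2.25 - 4.75i + 2.75j - 5.75k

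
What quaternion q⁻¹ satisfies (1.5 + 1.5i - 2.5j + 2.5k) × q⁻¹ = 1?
0.0882 - 0.0882i + 0.1471j - 0.1471k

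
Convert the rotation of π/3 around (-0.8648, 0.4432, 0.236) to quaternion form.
0.866 - 0.4324i + 0.2216j + 0.118k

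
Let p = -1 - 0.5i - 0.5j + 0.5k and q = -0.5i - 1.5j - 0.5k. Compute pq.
-0.75 + 1.5i + j + k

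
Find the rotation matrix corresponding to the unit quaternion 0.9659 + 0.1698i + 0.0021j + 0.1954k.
[[0.9236, -0.3768, 0.0704], [0.3782, 0.866, -0.3272], [0.0623, 0.3288, 0.9423]]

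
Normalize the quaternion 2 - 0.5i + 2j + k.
0.6576 - 0.1644i + 0.6576j + 0.3288k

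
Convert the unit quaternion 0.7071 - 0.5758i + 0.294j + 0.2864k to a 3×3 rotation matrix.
[[0.6631, -0.7436, 0.086], [0.0665, 0.1729, 0.9827], [-0.7456, -0.6459, 0.164]]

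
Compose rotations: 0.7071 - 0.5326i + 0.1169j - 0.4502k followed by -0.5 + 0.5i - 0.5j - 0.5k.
-0.2539 + 0.9034i + 0.0794j - 0.3363k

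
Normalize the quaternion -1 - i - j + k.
-0.5 - 0.5i - 0.5j + 0.5k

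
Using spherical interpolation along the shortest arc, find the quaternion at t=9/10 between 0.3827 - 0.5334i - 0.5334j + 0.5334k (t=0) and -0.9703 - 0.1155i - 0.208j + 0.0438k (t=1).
0.9909 + 0.0362i + 0.1255j + 0.033k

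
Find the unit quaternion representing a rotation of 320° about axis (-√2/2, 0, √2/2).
-0.9397 - 0.2418i + 0.2418k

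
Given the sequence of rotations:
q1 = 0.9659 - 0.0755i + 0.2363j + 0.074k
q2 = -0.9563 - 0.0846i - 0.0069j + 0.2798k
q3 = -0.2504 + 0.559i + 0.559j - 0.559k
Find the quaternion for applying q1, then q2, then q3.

q2 · q1 = -0.9492 - 0.0761i - 0.2475j + 0.179k
q3 · q2 · q1 = 0.5186 - 0.5498i - 0.5261j + 0.39k
0.5186 - 0.5498i - 0.5261j + 0.39k


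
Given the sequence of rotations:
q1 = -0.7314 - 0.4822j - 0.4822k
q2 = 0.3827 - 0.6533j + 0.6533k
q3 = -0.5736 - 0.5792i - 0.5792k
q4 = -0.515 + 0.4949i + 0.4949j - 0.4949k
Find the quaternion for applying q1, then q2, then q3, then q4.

q2 · q1 = -0.2799 + 0.63i + 0.2933j - 0.6624k
q3 · q2 · q1 = 0.1418 - 0.0294i - 0.9168j + 0.3722k
q4 · q3 · q2 · q1 = 0.5794 - 0.1842i + 0.3727j - 0.701k
0.5794 - 0.1842i + 0.3727j - 0.701k


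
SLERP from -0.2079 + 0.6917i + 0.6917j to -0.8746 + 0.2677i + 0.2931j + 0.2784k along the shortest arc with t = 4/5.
-0.7906 + 0.3885i + 0.4101j + 0.2362k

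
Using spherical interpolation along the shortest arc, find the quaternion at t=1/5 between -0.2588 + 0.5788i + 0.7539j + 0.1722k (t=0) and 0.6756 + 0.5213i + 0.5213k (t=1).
-0.0491 + 0.6661i + 0.6818j + 0.2984k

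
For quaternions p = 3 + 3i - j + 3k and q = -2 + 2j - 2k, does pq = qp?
No: pq = 2 - 10i + 14j - 6k ≠ 2 - 2i + 2j - 18k = qp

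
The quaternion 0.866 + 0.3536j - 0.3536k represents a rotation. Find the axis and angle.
axis = (0, √2/2, -√2/2), θ = π/3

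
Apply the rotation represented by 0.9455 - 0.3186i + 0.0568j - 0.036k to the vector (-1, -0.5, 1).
(-0.877, 0.305, 1.178)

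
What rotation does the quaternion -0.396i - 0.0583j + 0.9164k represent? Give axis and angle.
axis = (-0.396, -0.0583, 0.9164), θ = π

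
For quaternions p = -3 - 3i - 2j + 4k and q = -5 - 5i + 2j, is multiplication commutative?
No: pq = 4 + 22i - 16j - 36k ≠ 4 + 38i + 24j - 4k = qp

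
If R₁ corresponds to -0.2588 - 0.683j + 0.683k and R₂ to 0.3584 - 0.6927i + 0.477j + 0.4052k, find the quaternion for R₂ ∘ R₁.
-0.0437 + 0.7818i + 0.1049j + 0.613k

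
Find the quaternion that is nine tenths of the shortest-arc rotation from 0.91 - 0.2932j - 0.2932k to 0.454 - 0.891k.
0.5203 - 0.0329j - 0.8534k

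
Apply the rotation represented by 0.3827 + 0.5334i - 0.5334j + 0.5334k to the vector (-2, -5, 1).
(5.323, 0.035, -1.289)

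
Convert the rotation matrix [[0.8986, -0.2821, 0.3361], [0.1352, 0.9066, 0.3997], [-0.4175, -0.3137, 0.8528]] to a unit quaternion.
0.9563 - 0.1865i + 0.197j + 0.1091k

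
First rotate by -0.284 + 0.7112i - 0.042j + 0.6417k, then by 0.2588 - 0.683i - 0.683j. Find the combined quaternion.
0.3836 - 0.0603i + 0.6214j + 0.6805k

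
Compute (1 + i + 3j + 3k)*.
1 - i - 3j - 3k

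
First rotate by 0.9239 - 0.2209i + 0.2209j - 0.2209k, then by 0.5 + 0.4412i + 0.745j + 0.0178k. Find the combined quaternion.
0.3988 + 0.1287i + 0.8923j + 0.168k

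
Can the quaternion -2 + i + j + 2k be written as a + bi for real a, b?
No. The quaternion -2 + i + j + 2k has j-coefficient y = 1 and k-coefficient z = 2, not both zero, so it does not lie in the complex subalgebra spanned by 1 and i.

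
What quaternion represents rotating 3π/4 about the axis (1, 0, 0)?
0.3827 + 0.9239i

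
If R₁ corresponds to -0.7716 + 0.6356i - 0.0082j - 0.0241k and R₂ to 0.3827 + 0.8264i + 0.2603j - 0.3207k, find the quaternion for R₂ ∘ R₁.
-0.8261 - 0.4033i - 0.3879j + 0.066k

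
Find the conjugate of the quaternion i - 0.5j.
-i + 0.5j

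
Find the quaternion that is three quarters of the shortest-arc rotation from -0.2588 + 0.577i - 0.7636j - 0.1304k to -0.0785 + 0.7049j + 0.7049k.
-0.0113 + 0.1651i - 0.782j - 0.6009k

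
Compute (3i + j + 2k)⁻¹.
-0.2143i - 0.0714j - 0.1429k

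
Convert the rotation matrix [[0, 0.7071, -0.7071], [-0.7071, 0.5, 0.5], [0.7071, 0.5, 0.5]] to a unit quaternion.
0.7071 - 0.5j - 0.5k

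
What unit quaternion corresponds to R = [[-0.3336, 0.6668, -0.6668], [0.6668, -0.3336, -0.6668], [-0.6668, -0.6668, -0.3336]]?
-0.5774i - 0.5774j + 0.5774k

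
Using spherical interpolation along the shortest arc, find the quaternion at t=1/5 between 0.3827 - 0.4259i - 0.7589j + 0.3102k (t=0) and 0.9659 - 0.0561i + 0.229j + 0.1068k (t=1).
0.6031 - 0.3974i - 0.6197j + 0.3072k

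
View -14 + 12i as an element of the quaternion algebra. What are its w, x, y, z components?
-14 + 12i + 0j + 0k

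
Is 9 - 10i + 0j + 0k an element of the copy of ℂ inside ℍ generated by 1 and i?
Yes. The quaternion 9 - 10i has j- and k-coefficients y = z = 0, so it lies in the complex subalgebra spanned by 1 and i.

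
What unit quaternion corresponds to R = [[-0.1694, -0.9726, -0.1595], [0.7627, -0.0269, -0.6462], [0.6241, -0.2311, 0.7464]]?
0.6225 + 0.1667i - 0.3147j + 0.6969k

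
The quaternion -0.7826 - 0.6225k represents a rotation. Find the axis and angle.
axis = (0, 0, -1), θ = 283°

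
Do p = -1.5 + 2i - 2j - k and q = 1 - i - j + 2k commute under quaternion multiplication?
No: pq = 0.5 - 1.5i - 3.5j - 8k ≠ 0.5 + 8.5i + 2.5j = qp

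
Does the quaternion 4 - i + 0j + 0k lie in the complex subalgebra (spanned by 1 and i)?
Yes. The quaternion 4 - i has j- and k-coefficients y = z = 0, so it lies in the complex subalgebra spanned by 1 and i.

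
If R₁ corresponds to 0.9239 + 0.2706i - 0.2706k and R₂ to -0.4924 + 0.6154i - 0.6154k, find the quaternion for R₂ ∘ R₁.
-0.788 + 0.4353i - 0.4353k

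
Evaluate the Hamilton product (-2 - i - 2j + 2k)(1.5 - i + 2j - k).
2 - 1.5i - 10j + k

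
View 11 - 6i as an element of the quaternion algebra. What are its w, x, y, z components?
11 - 6i + 0j + 0k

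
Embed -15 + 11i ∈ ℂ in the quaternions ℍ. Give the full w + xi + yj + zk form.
-15 + 11i + 0j + 0k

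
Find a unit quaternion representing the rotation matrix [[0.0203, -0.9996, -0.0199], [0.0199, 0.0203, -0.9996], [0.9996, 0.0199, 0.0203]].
0.515 + 0.4949i - 0.4949j + 0.4949k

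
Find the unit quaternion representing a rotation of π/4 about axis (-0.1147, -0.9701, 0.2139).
0.9239 - 0.0439i - 0.3712j + 0.0819k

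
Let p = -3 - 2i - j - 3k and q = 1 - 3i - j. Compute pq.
-10 + 4i + 11j - 4k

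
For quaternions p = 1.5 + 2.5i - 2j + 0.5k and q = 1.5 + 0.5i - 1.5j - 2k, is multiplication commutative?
No: pq = -1 + 9.25i - 5k ≠ -1 - 0.25i - 10.5j + 0.5k = qp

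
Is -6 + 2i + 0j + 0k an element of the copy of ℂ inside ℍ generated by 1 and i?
Yes. The quaternion -6 + 2i has j- and k-coefficients y = z = 0, so it lies in the complex subalgebra spanned by 1 and i.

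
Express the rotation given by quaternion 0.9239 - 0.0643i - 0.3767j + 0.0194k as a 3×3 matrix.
[[0.7154, 0.0126, -0.6986], [0.0843, 0.991, 0.1042], [0.6936, -0.1334, 0.7079]]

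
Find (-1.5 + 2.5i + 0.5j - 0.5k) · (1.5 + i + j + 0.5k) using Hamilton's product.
-5 + 3i - 2.5j + 0.5k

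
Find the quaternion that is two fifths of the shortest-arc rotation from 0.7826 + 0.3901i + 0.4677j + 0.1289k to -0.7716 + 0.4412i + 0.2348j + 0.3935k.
0.9677 + 0.0572i + 0.22j - 0.1086k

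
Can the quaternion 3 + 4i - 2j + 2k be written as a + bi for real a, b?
No. The quaternion 3 + 4i - 2j + 2k has j-coefficient y = -2 and k-coefficient z = 2, not both zero, so it does not lie in the complex subalgebra spanned by 1 and i.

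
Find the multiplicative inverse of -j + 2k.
0.2j - 0.4k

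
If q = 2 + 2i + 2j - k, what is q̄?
2 - 2i - 2j + k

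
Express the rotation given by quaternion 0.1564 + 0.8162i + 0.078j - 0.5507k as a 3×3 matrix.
[[0.3813, 0.2996, -0.8746], [-0.0449, -0.9389, -0.3412], [-0.9234, 0.1694, -0.3445]]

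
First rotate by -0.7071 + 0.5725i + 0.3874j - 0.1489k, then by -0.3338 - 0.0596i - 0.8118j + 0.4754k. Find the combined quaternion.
0.6554 - 0.2123i + 0.708j + 0.1552k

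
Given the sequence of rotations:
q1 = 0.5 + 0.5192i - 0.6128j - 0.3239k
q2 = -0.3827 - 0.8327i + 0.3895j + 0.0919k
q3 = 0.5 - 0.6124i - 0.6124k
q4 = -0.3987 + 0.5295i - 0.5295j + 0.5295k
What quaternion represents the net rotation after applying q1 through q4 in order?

q2 · q1 = 0.5094 - 0.6849i + 0.2073j + 0.478k
q3 · q2 · q1 = 0.128 - 0.5275i + 0.8158j - 0.1999k
q4 · q3 · q2 · q1 = 0.7661 - 0.048i - 0.5665j + 0.3001k
0.7661 - 0.048i - 0.5665j + 0.3001k


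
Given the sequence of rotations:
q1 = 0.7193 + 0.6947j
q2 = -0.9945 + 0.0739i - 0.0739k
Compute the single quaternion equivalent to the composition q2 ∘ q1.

q2 · q1 = -0.7153 + 0.1045i - 0.6909j - 0.0018k
-0.7153 + 0.1045i - 0.6909j - 0.0018k


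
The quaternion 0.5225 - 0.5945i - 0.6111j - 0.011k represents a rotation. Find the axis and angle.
axis = (-0.6972, -0.7167, -0.0129), θ = 117°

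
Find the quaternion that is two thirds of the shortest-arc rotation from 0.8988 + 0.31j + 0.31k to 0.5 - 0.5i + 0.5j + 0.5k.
0.6728 - 0.3496i + 0.4611j + 0.4611k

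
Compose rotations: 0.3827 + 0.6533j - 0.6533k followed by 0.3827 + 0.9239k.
0.75 - 0.6036i + 0.25j + 0.1036k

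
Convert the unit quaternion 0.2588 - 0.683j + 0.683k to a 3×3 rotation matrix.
[[-0.866, -0.3535, -0.3535], [0.3535, 0.067, -0.933], [0.3535, -0.933, 0.067]]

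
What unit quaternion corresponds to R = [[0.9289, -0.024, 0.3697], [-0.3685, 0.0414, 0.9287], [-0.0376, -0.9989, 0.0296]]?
0.7071 - 0.6815i + 0.144j - 0.1218k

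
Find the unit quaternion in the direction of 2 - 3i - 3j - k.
0.417 - 0.6255i - 0.6255j - 0.2085k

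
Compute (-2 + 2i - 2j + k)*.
-2 - 2i + 2j - k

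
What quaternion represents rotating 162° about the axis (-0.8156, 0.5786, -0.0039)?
0.1564 - 0.8056i + 0.5715j - 0.0039k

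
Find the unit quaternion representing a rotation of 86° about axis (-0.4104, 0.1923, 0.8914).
0.7314 - 0.2799i + 0.1311j + 0.6079k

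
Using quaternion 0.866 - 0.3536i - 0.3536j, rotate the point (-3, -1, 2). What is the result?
(-3.725, -0.275, -0.225)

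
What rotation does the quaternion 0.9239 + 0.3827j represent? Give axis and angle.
axis = (0, 1, 0), θ = π/4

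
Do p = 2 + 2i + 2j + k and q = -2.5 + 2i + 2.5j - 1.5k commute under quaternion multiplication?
No: pq = -12.5 - 6.5i + 5j - 4.5k ≠ -12.5 + 4.5i - 5j - 6.5k = qp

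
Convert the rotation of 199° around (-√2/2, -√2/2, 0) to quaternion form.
-0.165 - 0.6974i - 0.6974j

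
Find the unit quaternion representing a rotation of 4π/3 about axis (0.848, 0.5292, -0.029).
-0.5 + 0.7344i + 0.4583j - 0.0251k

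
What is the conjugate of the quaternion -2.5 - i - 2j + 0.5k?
-2.5 + i + 2j - 0.5k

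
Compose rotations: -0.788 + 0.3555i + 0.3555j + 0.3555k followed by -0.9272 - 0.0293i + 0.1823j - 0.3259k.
0.7921 - 0.1259i - 0.5787j - 0.148k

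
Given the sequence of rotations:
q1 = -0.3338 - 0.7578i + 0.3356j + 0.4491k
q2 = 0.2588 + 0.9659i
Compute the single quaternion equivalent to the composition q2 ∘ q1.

q2 · q1 = 0.6456 - 0.5185i - 0.3469j + 0.4404k
0.6456 - 0.5185i - 0.3469j + 0.4404k


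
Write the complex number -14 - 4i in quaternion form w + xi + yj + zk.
-14 - 4i + 0j + 0k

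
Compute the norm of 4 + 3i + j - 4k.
√42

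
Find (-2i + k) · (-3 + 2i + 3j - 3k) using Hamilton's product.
7 + 3i - 4j - 9k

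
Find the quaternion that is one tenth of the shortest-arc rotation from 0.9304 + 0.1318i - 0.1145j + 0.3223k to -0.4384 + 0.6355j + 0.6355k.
0.947 + 0.1258i - 0.1945j + 0.2226k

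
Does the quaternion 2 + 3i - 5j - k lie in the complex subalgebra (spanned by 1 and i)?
No. The quaternion 2 + 3i - 5j - k has j-coefficient y = -5 and k-coefficient z = -1, not both zero, so it does not lie in the complex subalgebra spanned by 1 and i.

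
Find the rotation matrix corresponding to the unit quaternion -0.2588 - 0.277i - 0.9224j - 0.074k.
[[-0.7126, 0.4727, 0.5184], [0.5493, 0.8356, -0.0069], [-0.4364, 0.2799, -0.8551]]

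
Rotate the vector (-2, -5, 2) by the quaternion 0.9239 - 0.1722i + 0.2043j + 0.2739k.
(1.916, -3.965, 3.689)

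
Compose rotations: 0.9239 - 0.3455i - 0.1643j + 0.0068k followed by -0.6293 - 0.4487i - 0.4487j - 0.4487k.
-0.8071 - 0.2739i - 0.1531j - 0.5001k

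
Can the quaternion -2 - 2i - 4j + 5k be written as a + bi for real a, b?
No. The quaternion -2 - 2i - 4j + 5k has j-coefficient y = -4 and k-coefficient z = 5, not both zero, so it does not lie in the complex subalgebra spanned by 1 and i.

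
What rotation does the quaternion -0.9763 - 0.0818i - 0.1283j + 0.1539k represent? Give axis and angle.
axis = (-0.378, -0.5928, 0.7111), θ = 335°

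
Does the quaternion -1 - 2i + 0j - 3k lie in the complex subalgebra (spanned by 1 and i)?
No. The quaternion -1 - 2i - 3k has j-coefficient y = 0 and k-coefficient z = -3, not both zero, so it does not lie in the complex subalgebra spanned by 1 and i.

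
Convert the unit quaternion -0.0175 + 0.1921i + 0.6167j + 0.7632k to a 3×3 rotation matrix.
[[-0.9256, 0.2636, 0.2716], [0.2102, -0.2388, 0.9481], [0.3148, 0.9346, 0.1656]]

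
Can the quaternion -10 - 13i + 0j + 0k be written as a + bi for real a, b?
Yes. The quaternion -10 - 13i has j- and k-coefficients y = z = 0, so it lies in the complex subalgebra spanned by 1 and i.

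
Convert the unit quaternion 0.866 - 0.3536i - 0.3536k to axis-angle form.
axis = (-√2/2, 0, -√2/2), θ = π/3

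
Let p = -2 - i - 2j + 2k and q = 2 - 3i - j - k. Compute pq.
-7 + 8i - 9j + k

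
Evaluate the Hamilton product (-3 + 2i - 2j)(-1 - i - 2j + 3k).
1 - 5i + 2j - 15k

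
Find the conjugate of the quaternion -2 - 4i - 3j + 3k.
-2 + 4i + 3j - 3k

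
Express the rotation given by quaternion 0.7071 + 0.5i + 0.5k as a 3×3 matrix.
[[0.5, -0.7071, 0.5], [0.7071, 0, -0.7071], [0.5, 0.7071, 0.5]]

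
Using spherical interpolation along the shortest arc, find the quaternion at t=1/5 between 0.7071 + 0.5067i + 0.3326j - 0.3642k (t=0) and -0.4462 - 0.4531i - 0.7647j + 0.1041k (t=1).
0.6716 + 0.5094i + 0.433j - 0.3194k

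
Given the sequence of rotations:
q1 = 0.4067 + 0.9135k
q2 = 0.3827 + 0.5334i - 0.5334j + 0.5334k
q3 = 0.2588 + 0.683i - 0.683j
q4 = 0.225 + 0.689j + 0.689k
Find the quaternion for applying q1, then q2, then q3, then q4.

q2 · q1 = -0.3316 - 0.2703i - 0.7042j + 0.5665k
q3 · q2 · q1 = -0.3822 - 0.6834i - 0.3427j - 0.519k
q4 · q3 · q2 · q1 = 0.5077 - 0.2752i - 0.8113j + 0.0908k
0.5077 - 0.2752i - 0.8113j + 0.0908k


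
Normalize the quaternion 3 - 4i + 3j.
0.5145 - 0.686i + 0.5145j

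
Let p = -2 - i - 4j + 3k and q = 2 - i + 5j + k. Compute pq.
12 - 19i - 20j - 5k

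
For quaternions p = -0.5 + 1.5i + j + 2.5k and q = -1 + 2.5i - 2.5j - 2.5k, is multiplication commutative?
No: pq = 5.5 + i + 10.25j - 7.5k ≠ 5.5 - 6.5i - 9.75j + 5k = qp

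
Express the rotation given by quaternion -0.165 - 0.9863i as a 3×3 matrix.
[[1, 0, 0], [0, -0.9456, -0.3255], [0, 0.3255, -0.9456]]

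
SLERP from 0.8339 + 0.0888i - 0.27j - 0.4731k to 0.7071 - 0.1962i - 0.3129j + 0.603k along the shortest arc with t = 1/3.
0.9345 - 0.0135i - 0.3375j - 0.1122k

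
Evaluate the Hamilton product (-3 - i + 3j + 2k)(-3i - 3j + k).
4 + 18i + 4j + 9k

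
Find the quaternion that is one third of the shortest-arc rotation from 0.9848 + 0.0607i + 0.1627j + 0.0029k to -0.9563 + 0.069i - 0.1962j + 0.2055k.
0.9821 + 0.0175i + 0.1751j - 0.0672k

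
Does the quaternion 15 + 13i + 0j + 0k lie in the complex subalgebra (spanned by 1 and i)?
Yes. The quaternion 15 + 13i has j- and k-coefficients y = z = 0, so it lies in the complex subalgebra spanned by 1 and i.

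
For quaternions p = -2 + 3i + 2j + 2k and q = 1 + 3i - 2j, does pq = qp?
No: pq = -7 + i + 12j - 10k ≠ -7 - 7i + 14k = qp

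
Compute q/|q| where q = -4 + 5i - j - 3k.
-0.5601 + 0.7001i - 0.14j - 0.4201k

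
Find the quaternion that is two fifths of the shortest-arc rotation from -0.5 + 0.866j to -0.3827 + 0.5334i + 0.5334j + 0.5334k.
-0.4957 + 0.2373i + 0.801j + 0.2373k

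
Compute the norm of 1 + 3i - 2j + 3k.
√23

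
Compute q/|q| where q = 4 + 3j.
0.8 + 0.6j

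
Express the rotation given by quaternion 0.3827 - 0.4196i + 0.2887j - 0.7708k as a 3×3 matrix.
[[-0.355, 0.3477, 0.8678], [-0.8322, -0.5404, -0.1239], [0.4259, -0.7662, 0.4812]]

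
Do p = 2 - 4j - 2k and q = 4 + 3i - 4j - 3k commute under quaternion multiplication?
No: pq = -14 + 10i - 30j - 2k ≠ -14 + 2i - 18j - 26k = qp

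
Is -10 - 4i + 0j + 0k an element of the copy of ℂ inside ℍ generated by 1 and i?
Yes. The quaternion -10 - 4i has j- and k-coefficients y = z = 0, so it lies in the complex subalgebra spanned by 1 and i.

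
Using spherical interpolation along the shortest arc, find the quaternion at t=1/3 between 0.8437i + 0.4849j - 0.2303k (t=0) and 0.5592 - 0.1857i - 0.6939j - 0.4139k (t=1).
-0.2302 + 0.7195i + 0.6552j - 0.0052k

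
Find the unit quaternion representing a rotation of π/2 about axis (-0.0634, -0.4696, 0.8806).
0.7071 - 0.0448i - 0.3321j + 0.6227k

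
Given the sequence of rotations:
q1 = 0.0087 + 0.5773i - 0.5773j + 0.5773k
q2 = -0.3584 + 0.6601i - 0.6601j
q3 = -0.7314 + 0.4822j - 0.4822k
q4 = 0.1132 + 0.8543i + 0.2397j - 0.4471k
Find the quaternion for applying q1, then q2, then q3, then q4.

q2 · q1 = -0.7653 - 0.5822i - 0.1799j - 0.2069k
q3 · q2 · q1 = 0.5467 + 0.2393i + 0.0433j + 0.8011k
q4 · q3 · q2 · q1 = 0.2052 + 0.7055i - 0.6554j - 0.1741k
0.2052 + 0.7055i - 0.6554j - 0.1741k


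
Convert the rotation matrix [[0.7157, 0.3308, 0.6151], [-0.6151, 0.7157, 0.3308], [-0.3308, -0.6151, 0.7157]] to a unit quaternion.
0.887 - 0.2666i + 0.2666j - 0.2666k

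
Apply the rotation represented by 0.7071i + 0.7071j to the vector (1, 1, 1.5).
(1, 1, -1.5)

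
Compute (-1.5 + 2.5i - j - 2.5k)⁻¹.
-0.0952 - 0.1587i + 0.0635j + 0.1587k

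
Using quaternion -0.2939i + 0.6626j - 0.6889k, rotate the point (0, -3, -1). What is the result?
(0.763, 1.279, 2.79)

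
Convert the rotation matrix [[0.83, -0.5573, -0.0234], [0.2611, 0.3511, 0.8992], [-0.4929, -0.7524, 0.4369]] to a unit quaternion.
0.809 - 0.5104i + 0.1451j + 0.2529k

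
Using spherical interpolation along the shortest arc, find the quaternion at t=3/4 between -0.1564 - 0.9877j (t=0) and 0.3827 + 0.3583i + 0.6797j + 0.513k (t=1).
-0.3422 - 0.2804i - 0.802j - 0.4014k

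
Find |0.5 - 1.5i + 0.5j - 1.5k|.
√5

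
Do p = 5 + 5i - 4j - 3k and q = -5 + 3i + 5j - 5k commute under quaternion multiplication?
No: pq = -35 + 25i + 61j + 27k ≠ -35 - 45i + 29j - 47k = qp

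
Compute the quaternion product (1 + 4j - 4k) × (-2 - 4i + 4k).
14 + 12i + 8j + 28k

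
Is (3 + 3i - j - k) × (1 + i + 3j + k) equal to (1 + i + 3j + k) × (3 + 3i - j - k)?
No: pq = 4 + 8i + 4j + 12k ≠ 4 + 4i + 12j - 8k = qp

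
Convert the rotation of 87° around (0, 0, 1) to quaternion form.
0.7254 + 0.6884k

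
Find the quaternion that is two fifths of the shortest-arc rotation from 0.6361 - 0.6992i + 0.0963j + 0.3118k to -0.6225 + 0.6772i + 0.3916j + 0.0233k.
0.6591 - 0.7215i - 0.1048j + 0.1848k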